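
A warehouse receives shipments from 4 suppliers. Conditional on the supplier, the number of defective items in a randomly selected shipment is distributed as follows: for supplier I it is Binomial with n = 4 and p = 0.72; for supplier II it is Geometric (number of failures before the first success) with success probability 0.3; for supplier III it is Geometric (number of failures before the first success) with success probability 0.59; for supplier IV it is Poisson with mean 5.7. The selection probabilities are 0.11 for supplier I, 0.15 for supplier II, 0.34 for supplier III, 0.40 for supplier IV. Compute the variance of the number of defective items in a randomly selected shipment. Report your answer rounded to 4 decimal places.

Per component, I: μ=2.88, E[X²]=9.1008; II: μ=2.33333, E[X²]=13.2222; III: μ=0.694915, E[X²]=1.66073; IV: μ=5.7, E[X²]=38.19.
E[X] = 0.11·2.88 + 0.15·2.33333 + 0.34·0.694915 + 0.4·5.7 = 3.18307.
E[X²] = 0.11·9.1008 + 0.15·13.2222 + 0.34·1.66073 + 0.4·38.19 = 18.8251.
Var(X) = E[X²] − (E[X])² = 18.8251 − 10.1319 = 8.69313.

8.6931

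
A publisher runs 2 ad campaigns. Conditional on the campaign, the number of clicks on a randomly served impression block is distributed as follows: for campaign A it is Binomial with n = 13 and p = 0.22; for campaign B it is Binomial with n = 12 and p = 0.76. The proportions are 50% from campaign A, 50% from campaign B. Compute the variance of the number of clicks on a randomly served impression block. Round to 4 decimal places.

Per component, A: μ=2.86, E[X²]=10.4104; B: μ=9.12, E[X²]=85.3632.
E[X] = 0.5·2.86 + 0.5·9.12 = 5.99.
E[X²] = 0.5·10.4104 + 0.5·85.3632 = 47.8868.
Var(X) = E[X²] − (E[X])² = 47.8868 − 35.8801 = 12.0067.

12.0067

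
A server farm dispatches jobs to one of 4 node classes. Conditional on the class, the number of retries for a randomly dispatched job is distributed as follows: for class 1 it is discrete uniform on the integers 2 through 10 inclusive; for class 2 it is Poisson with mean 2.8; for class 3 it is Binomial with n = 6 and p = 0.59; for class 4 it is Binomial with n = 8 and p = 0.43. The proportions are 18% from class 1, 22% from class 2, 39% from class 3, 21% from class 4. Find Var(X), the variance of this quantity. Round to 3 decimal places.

3.939

Per component, 1: μ=6, E[X²]=42.6667; 2: μ=2.8, E[X²]=10.64; 3: μ=3.54, E[X²]=13.983; 4: μ=3.44, E[X²]=13.7944.
E[X] = 0.18·6 + 0.22·2.8 + 0.39·3.54 + 0.21·3.44 = 3.799.
E[X²] = 0.18·42.6667 + 0.22·10.64 + 0.39·13.983 + 0.21·13.7944 = 18.371.
Var(X) = E[X²] − (E[X])² = 18.371 − 14.4324 = 3.93859.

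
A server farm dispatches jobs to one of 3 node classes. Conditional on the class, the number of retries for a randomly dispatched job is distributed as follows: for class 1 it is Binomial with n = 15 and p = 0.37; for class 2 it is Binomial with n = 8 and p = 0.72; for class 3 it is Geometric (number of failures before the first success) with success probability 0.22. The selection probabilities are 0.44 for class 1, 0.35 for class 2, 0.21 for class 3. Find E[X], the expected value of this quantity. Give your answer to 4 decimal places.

5.2025

Component means — 1: 5.55; 2: 5.76; 3: 3.54545.
E[X] = 0.44·5.55 + 0.35·5.76 + 0.21·3.54545 = 5.20255.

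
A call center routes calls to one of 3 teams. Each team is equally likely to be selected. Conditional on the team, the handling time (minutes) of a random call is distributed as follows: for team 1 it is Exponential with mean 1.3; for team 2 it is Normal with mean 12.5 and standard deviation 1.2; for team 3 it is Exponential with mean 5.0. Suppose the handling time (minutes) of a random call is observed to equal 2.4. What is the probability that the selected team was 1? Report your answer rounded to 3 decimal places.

Likelihoods f(2.4 | ·): 1: 0.121418; 2: 1.37708e-16; 3: 0.123757.
Posterior ∝ prior × likelihood. Numerator for 1: 0.333333·0.121418 = 0.0404726.
Normalizing constant: 0.333333·0.121418 + 0.333333·1.37708e-16 + 0.333333·0.123757 = 0.0817248.
P(1 | observation) = 0.0404726 / 0.0817248 = 0.49523.

0.495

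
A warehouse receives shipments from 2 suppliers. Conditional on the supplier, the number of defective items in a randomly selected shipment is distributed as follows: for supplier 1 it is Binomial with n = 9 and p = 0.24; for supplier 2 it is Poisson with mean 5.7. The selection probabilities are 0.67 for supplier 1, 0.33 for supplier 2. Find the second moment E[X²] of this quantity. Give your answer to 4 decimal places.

For each component E[X²] = Var + (mean)², giving 1: 6.3072; 2: 38.19.
Overall E[X²] = 0.67·6.3072 + 0.33·38.19 = 16.8285.

16.8285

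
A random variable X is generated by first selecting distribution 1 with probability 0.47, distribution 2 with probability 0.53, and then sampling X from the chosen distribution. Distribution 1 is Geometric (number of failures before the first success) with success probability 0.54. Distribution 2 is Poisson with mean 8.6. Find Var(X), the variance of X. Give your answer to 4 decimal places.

20.2538

Per component, 1: μ=0.851852, E[X²]=2.30316; 2: μ=8.6, E[X²]=82.56.
E[X] = 0.47·0.851852 + 0.53·8.6 = 4.95837.
E[X²] = 0.47·2.30316 + 0.53·82.56 = 44.8393.
Var(X) = E[X²] − (E[X])² = 44.8393 − 24.5854 = 20.2538.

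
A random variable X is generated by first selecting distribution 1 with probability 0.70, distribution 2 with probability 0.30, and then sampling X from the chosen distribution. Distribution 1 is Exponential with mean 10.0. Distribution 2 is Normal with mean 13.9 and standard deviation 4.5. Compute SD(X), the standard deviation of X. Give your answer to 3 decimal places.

8.903

Per component, 1: μ=10, E[X²]=200; 2: μ=13.9, E[X²]=213.46.
E[X] = 0.7·10 + 0.3·13.9 = 11.17.
E[X²] = 0.7·200 + 0.3·213.46 = 204.038.
Var(X) = E[X²] − (E[X])² = 204.038 − 124.769 = 79.2691.
SD(X) = √79.2691 = 8.90332.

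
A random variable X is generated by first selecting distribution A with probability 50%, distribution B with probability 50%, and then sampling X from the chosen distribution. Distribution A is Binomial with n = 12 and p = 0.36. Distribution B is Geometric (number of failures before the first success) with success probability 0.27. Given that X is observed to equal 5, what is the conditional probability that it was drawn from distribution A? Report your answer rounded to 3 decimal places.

Likelihoods P(X=5 | ·): A: 0.210619; B: 0.0559729.
Posterior ∝ prior × likelihood. Numerator for A: 0.5·0.210619 = 0.105309.
Normalizing constant: 0.5·0.210619 + 0.5·0.0559729 = 0.133296.
P(A | observation) = 0.105309 / 0.133296 = 0.790043.

0.790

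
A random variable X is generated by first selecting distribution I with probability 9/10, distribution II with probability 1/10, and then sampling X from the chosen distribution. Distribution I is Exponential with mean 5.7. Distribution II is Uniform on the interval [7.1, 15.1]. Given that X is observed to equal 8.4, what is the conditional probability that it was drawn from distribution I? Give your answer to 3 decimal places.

Likelihoods f(8.4 | ·): I: 0.0401895; II: 0.125.
Posterior ∝ prior × likelihood. Numerator for I: 0.9·0.0401895 = 0.0361705.
Normalizing constant: 0.9·0.0401895 + 0.1·0.125 = 0.0486705.
P(I | observation) = 0.0361705 / 0.0486705 = 0.743171.

0.743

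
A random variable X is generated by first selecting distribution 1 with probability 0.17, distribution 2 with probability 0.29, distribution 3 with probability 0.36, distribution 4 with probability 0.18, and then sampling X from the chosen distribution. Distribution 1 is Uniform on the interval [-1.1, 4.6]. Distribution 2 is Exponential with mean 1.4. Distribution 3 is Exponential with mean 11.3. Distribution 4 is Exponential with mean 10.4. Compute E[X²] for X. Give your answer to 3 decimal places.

For each component E[X²] = Var + (mean)², giving 1: 5.77; 2: 3.92; 3: 255.38; 4: 216.32.
Overall E[X²] = 0.17·5.77 + 0.29·3.92 + 0.36·255.38 + 0.18·216.32 = 132.992.

132.992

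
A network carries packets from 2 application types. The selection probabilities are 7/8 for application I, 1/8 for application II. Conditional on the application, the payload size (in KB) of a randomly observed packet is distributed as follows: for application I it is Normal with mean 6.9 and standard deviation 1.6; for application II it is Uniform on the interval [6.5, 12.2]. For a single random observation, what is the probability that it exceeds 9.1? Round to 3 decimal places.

0.142

Conditional on each application, P(X > 9.1): I: 0.0845657; II: 0.54386.
By total probability, P(X > 9.1) = 0.875·0.0845657 + 0.125·0.54386 = 0.141977.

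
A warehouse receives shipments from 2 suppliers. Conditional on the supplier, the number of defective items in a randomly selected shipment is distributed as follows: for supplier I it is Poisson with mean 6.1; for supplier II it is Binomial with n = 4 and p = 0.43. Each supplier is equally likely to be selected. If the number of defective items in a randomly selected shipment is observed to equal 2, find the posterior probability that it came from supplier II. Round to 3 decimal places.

0.896

Likelihoods P(X=2 | ·): I: 0.0417286; II: 0.360444.
Posterior ∝ prior × likelihood. Numerator for II: 0.5·0.360444 = 0.180222.
Normalizing constant: 0.5·0.0417286 + 0.5·0.360444 = 0.201086.
P(II | observation) = 0.180222 / 0.201086 = 0.896242.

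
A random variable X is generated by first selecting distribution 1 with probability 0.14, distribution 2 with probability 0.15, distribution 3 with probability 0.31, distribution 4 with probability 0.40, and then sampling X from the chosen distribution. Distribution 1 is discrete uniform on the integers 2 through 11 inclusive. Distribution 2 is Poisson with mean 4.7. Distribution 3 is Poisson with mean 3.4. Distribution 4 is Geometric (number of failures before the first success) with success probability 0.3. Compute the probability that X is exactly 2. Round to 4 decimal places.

Conditional on each component, P(X = 2): 1: 0.1; 2: 0.100457; 3: 0.192898; 4: 0.147.
By total probability, P(X = 2) = 0.14·0.1 + 0.15·0.100457 + 0.31·0.192898 + 0.4·0.147 = 0.147667.

0.1477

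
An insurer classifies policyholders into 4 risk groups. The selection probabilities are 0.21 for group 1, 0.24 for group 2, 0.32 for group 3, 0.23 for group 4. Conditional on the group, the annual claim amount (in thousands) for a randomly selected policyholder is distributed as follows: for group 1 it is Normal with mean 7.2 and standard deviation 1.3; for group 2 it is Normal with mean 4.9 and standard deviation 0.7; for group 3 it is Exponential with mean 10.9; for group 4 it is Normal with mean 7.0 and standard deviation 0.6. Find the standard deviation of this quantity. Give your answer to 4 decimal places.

6.6250

Per component, 1: μ=7.2, E[X²]=53.53; 2: μ=4.9, E[X²]=24.5; 3: μ=10.9, E[X²]=237.62; 4: μ=7, E[X²]=49.36.
E[X] = 0.21·7.2 + 0.24·4.9 + 0.32·10.9 + 0.23·7 = 7.786.
E[X²] = 0.21·53.53 + 0.24·24.5 + 0.32·237.62 + 0.23·49.36 = 104.513.
Var(X) = E[X²] − (E[X])² = 104.513 − 60.6218 = 43.8907.
SD(X) = √43.8907 = 6.62501.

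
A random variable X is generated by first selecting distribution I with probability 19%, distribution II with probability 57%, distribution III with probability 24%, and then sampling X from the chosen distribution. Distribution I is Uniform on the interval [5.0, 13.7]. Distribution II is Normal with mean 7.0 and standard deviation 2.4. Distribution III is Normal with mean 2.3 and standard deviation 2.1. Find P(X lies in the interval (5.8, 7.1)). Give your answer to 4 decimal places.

0.1558

Conditional on each component, P(5.8 < X < 7.1): I: 0.149425; II: 0.20808; III: 0.0366549.
By total probability, P(5.8 < X < 7.1) = 0.19·0.149425 + 0.57·0.20808 + 0.24·0.0366549 = 0.155794.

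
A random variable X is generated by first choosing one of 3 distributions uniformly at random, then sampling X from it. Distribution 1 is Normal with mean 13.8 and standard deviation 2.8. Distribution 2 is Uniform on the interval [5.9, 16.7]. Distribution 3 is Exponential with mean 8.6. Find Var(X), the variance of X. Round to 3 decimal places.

Per component, 1: μ=13.8, E[X²]=198.28; 2: μ=11.3, E[X²]=137.41; 3: μ=8.6, E[X²]=147.92.
E[X] = 0.333333·13.8 + 0.333333·11.3 + 0.333333·8.6 = 11.2333.
E[X²] = 0.333333·198.28 + 0.333333·137.41 + 0.333333·147.92 = 161.203.
Var(X) = E[X²] − (E[X])² = 161.203 − 126.188 = 35.0156.

35.016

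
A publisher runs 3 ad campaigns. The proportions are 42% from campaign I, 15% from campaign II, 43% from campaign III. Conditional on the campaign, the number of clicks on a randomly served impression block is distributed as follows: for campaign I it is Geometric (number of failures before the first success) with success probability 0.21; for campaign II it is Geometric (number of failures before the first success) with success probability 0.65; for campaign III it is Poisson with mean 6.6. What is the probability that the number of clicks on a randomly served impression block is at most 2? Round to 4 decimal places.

Conditional on each campaign, P(X ≤ 2): I: 0.506961; II: 0.957125; III: 0.0399676.
By total probability, P(X ≤ 2) = 0.42·0.506961 + 0.15·0.957125 + 0.43·0.0399676 = 0.373678.

0.3737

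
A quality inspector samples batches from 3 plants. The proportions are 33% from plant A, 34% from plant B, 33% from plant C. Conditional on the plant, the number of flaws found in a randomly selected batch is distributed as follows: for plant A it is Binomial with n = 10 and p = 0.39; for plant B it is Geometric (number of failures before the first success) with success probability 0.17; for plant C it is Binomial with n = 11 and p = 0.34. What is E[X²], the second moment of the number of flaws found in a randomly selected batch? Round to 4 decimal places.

29.1043

For each component E[X²] = Var + (mean)², giving A: 17.589; B: 52.5571; C: 16.456.
Overall E[X²] = 0.33·17.589 + 0.34·52.5571 + 0.33·16.456 = 29.1043.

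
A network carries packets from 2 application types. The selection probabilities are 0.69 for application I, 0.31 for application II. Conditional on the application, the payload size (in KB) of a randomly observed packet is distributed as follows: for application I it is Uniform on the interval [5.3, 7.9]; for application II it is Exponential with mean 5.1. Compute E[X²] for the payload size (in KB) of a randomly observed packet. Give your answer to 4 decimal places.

46.5713

For each component E[X²] = Var + (mean)², giving I: 44.1233; II: 52.02.
Overall E[X²] = 0.69·44.1233 + 0.31·52.02 = 46.5713.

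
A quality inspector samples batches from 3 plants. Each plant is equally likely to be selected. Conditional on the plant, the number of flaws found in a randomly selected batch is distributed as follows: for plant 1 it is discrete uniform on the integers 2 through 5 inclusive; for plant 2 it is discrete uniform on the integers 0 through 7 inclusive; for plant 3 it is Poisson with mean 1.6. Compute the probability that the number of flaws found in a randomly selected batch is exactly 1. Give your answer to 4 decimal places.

0.1493

Conditional on each plant, P(X = 1): 1: 0; 2: 0.125; 3: 0.323034.
By total probability, P(X = 1) = 0.333333·0 + 0.333333·0.125 + 0.333333·0.323034 = 0.149345.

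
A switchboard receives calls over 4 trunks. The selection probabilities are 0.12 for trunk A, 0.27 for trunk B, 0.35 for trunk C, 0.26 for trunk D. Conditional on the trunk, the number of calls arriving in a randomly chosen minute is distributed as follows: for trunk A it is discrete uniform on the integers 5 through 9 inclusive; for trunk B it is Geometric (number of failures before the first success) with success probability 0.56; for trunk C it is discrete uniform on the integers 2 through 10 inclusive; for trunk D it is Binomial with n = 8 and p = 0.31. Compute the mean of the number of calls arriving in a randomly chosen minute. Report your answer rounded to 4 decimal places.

3.7969

Component means — A: 7; B: 0.785714; C: 6; D: 2.48.
E[X] = 0.12·7 + 0.27·0.785714 + 0.35·6 + 0.26·2.48 = 3.79694.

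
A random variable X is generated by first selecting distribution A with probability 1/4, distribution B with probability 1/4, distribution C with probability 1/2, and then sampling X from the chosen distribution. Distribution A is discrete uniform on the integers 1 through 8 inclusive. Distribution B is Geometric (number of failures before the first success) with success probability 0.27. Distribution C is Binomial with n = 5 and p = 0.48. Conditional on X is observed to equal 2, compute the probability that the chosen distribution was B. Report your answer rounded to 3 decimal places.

Likelihoods P(X=2 | ·): A: 0.125; B: 0.143883; C: 0.323961.
Posterior ∝ prior × likelihood. Numerator for B: 0.25·0.143883 = 0.0359707.
Normalizing constant: 0.25·0.125 + 0.25·0.143883 + 0.5·0.323961 = 0.229201.
P(B | observation) = 0.0359707 / 0.229201 = 0.15694.

0.157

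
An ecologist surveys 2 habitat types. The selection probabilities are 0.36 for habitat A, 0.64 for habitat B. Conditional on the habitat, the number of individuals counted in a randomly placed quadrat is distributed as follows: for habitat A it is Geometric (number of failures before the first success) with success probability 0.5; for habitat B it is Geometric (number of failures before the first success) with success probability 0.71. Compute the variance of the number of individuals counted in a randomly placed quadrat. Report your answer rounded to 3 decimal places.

Per component, A: μ=1, E[X²]=3; B: μ=0.408451, E[X²]=0.742115.
E[X] = 0.36·1 + 0.64·0.408451 = 0.621408.
E[X²] = 0.36·3 + 0.64·0.742115 = 1.55495.
Var(X) = E[X²] − (E[X])² = 1.55495 − 0.386148 = 1.1688.

1.169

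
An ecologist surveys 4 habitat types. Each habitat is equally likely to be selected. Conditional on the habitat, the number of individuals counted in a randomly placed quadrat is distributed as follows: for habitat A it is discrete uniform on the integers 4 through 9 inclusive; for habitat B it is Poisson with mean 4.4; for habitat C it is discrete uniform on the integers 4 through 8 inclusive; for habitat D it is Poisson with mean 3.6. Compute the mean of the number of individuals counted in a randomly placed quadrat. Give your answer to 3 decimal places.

Component means — A: 6.5; B: 4.4; C: 6; D: 3.6.
E[X] = 0.25·6.5 + 0.25·4.4 + 0.25·6 + 0.25·3.6 = 5.125.

5.125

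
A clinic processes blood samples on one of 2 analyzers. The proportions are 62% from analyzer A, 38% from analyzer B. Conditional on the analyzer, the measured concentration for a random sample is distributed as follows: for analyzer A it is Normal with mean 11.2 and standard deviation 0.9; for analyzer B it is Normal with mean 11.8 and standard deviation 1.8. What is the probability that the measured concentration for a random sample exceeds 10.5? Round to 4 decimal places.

Conditional on each analyzer, P(X > 10.5): A: 0.78165; B: 0.764921.
By total probability, P(X > 10.5) = 0.62·0.78165 + 0.38·0.764921 = 0.775293.

0.7753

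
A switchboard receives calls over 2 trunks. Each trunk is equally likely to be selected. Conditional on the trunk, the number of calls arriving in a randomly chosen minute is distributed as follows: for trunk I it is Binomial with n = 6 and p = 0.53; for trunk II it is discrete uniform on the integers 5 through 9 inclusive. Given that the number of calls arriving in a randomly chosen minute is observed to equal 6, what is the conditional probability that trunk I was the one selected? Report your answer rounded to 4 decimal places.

Likelihoods P(X=6 | ·): I: 0.0221644; II: 0.2.
Posterior ∝ prior × likelihood. Numerator for I: 0.5·0.0221644 = 0.0110822.
Normalizing constant: 0.5·0.0221644 + 0.5·0.2 = 0.111082.
P(I | observation) = 0.0110822 / 0.111082 = 0.0997656.

0.0998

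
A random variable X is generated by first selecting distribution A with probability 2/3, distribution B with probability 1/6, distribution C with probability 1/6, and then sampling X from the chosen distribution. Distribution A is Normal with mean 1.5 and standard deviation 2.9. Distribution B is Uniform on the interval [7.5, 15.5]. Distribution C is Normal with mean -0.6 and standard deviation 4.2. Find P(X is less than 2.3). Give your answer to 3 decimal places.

Conditional on each component, P(X < 2.3): A: 0.608673; B: 0; C: 0.755053.
By total probability, P(X < 2.3) = 0.666667·0.608673 + 0.166667·0 + 0.166667·0.755053 = 0.531624.

0.532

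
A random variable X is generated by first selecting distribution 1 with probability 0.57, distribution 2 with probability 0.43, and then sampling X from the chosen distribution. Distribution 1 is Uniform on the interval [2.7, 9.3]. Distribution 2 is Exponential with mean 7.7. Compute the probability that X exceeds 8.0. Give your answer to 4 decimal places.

0.2644

Conditional on each component, P(X > 8.0): 1: 0.19697; 2: 0.353822.
By total probability, P(X > 8.0) = 0.57·0.19697 + 0.43·0.353822 = 0.264416.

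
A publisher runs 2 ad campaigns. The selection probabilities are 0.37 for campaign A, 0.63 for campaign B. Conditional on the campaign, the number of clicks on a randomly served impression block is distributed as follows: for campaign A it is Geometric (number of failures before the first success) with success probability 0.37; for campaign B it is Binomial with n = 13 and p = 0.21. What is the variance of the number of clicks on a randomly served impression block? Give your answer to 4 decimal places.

3.3074

Per component, A: μ=1.7027, E[X²]=7.5011; B: μ=2.73, E[X²]=9.6096.
E[X] = 0.37·1.7027 + 0.63·2.73 = 2.3499.
E[X²] = 0.37·7.5011 + 0.63·9.6096 = 8.82945.
Var(X) = E[X²] − (E[X])² = 8.82945 − 5.52203 = 3.30742.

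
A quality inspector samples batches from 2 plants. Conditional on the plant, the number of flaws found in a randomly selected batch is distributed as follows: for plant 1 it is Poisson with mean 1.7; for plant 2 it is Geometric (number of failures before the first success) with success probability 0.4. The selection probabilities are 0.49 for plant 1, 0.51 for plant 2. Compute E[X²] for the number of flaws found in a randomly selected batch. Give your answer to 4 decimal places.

5.3091

For each component E[X²] = Var + (mean)², giving 1: 4.59; 2: 6.
Overall E[X²] = 0.49·4.59 + 0.51·6 = 5.3091.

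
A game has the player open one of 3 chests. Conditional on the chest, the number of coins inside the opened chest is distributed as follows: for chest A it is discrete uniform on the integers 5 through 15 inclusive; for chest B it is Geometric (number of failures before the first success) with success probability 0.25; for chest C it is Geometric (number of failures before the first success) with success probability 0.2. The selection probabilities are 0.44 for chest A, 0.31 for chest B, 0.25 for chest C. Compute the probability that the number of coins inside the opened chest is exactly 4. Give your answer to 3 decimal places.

Conditional on each chest, P(X = 4): A: 0; B: 0.0791016; C: 0.08192.
By total probability, P(X = 4) = 0.44·0 + 0.31·0.0791016 + 0.25·0.08192 = 0.0450015.

0.045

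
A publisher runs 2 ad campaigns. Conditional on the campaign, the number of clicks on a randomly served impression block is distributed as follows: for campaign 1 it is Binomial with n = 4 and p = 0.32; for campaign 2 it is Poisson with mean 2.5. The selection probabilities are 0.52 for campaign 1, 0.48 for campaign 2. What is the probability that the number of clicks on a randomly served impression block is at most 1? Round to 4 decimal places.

0.4584

Conditional on each campaign, P(X ≤ 1): 1: 0.616287; 2: 0.287297.
By total probability, P(X ≤ 1) = 0.52·0.616287 + 0.48·0.287297 = 0.458372.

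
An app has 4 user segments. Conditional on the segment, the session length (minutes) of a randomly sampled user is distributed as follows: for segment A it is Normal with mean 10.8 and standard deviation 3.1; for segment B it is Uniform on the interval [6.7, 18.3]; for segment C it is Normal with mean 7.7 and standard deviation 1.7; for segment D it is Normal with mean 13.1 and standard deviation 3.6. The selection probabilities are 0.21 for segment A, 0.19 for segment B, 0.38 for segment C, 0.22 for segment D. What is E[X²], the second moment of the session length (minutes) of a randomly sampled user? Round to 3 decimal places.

For each component E[X²] = Var + (mean)², giving A: 126.25; B: 167.463; C: 62.18; D: 184.57.
Overall E[X²] = 0.21·126.25 + 0.19·167.463 + 0.38·62.18 + 0.22·184.57 = 122.564.

122.564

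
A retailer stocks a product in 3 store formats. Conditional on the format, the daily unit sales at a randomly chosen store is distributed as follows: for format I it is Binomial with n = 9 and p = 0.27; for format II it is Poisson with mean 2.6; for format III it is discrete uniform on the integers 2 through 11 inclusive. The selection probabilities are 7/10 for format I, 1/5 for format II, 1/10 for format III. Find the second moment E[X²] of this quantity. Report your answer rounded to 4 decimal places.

12.2972

For each component E[X²] = Var + (mean)², giving I: 7.6788; II: 9.36; III: 50.5.
Overall E[X²] = 0.7·7.6788 + 0.2·9.36 + 0.1·50.5 = 12.2972.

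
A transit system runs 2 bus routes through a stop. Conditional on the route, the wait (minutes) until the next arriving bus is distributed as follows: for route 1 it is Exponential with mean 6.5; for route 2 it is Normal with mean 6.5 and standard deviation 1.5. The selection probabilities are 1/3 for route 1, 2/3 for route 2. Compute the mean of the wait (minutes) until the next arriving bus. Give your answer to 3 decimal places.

6.500

Component means — 1: 6.5; 2: 6.5.
E[X] = 0.333333·6.5 + 0.666667·6.5 = 6.5.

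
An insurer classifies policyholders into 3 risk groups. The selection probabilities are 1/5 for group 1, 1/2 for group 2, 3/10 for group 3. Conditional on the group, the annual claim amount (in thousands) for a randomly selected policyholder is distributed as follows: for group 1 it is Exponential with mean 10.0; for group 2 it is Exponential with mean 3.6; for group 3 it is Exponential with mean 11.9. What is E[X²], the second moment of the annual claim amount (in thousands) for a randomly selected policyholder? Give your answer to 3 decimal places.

For each component E[X²] = Var + (mean)², giving 1: 200; 2: 25.92; 3: 283.22.
Overall E[X²] = 0.2·200 + 0.5·25.92 + 0.3·283.22 = 137.926.

137.926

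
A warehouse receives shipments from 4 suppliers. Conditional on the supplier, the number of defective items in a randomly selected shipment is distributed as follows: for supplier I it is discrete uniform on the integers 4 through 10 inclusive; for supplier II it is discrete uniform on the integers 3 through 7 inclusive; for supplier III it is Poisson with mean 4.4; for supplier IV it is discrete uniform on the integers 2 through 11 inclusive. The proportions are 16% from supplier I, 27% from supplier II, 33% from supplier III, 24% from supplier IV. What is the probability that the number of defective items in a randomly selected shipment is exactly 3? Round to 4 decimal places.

Conditional on each supplier, P(X = 3): I: 0; II: 0.2; III: 0.174305; IV: 0.1.
By total probability, P(X = 3) = 0.16·0 + 0.27·0.2 + 0.33·0.174305 + 0.24·0.1 = 0.135521.

0.1355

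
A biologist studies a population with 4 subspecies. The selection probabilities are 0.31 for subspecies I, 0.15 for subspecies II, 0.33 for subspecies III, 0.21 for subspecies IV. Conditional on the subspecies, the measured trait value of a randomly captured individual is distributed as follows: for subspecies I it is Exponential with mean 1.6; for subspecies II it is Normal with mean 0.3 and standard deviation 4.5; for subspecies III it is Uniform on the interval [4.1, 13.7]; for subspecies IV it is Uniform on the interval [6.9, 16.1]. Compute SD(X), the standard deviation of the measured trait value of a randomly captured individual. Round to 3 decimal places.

5.276

Per component, I: μ=1.6, E[X²]=5.12; II: μ=0.3, E[X²]=20.34; III: μ=8.9, E[X²]=86.89; IV: μ=11.5, E[X²]=139.303.
E[X] = 0.31·1.6 + 0.15·0.3 + 0.33·8.9 + 0.21·11.5 = 5.893.
E[X²] = 0.31·5.12 + 0.15·20.34 + 0.33·86.89 + 0.21·139.303 = 62.5656.
Var(X) = E[X²] − (E[X])² = 62.5656 − 34.7274 = 27.8382.
SD(X) = √27.8382 = 5.27619.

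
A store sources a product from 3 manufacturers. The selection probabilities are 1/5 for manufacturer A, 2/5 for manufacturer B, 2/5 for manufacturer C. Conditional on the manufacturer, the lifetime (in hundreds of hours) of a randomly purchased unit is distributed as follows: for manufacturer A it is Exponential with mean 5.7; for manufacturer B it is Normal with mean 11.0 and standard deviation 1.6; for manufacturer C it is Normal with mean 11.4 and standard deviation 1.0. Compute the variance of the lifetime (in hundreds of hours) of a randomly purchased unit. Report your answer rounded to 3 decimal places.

12.794

Per component, A: μ=5.7, E[X²]=64.98; B: μ=11, E[X²]=123.56; C: μ=11.4, E[X²]=130.96.
E[X] = 0.2·5.7 + 0.4·11 + 0.4·11.4 = 10.1.
E[X²] = 0.2·64.98 + 0.4·123.56 + 0.4·130.96 = 114.804.
Var(X) = E[X²] − (E[X])² = 114.804 − 102.01 = 12.794.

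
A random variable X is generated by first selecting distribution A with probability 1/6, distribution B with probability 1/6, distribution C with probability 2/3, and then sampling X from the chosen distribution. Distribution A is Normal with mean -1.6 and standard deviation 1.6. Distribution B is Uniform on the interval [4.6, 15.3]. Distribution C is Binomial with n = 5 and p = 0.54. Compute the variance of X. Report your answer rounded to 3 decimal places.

14.445

Per component, A: μ=-1.6, E[X²]=5.12; B: μ=9.95, E[X²]=108.543; C: μ=2.7, E[X²]=8.532.
E[X] = 0.166667·-1.6 + 0.166667·9.95 + 0.666667·2.7 = 3.19167.
E[X²] = 0.166667·5.12 + 0.166667·108.543 + 0.666667·8.532 = 24.6319.
Var(X) = E[X²] − (E[X])² = 24.6319 − 10.1867 = 14.4452.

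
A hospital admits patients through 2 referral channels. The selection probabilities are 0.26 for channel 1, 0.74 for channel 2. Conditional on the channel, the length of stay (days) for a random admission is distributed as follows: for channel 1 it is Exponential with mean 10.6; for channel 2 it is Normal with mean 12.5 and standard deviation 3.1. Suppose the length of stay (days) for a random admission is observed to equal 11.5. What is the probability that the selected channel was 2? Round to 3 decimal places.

Likelihoods f(11.5 | ·): 1: 0.0318805; 2: 0.122167.
Posterior ∝ prior × likelihood. Numerator for 2: 0.74·0.122167 = 0.0904033.
Normalizing constant: 0.26·0.0318805 + 0.74·0.122167 = 0.0986922.
P(2 | observation) = 0.0904033 / 0.0986922 = 0.916012.

0.916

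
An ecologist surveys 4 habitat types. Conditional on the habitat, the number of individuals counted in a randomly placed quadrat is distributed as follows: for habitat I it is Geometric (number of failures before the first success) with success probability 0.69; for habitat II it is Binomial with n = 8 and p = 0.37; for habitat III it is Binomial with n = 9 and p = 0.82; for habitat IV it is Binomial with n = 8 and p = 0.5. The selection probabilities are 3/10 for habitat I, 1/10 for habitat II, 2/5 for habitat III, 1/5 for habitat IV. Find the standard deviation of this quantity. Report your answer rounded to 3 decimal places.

3.121

Per component, I: μ=0.449275, E[X²]=0.852972; II: μ=2.96, E[X²]=10.6264; III: μ=7.38, E[X²]=55.7928; IV: μ=4, E[X²]=18.
E[X] = 0.3·0.449275 + 0.1·2.96 + 0.4·7.38 + 0.2·4 = 4.18278.
E[X²] = 0.3·0.852972 + 0.1·10.6264 + 0.4·55.7928 + 0.2·18 = 27.2357.
Var(X) = E[X²] − (E[X])² = 27.2357 − 17.4957 = 9.73998.
SD(X) = √9.73998 = 3.12089.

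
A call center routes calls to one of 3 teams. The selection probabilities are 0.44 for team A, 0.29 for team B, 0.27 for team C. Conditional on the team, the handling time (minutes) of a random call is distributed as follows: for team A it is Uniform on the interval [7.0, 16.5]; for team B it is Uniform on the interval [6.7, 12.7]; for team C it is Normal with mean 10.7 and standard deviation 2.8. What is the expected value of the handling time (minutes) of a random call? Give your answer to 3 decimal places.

10.872

Component means — A: 11.75; B: 9.7; C: 10.7.
E[X] = 0.44·11.75 + 0.29·9.7 + 0.27·10.7 = 10.872.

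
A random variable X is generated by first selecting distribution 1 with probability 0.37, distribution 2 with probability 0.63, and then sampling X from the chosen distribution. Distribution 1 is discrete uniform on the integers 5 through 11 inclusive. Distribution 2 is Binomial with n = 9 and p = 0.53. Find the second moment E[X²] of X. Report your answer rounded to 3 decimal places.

40.907

For each component E[X²] = Var + (mean)², giving 1: 68; 2: 24.9948.
Overall E[X²] = 0.37·68 + 0.63·24.9948 = 40.9067.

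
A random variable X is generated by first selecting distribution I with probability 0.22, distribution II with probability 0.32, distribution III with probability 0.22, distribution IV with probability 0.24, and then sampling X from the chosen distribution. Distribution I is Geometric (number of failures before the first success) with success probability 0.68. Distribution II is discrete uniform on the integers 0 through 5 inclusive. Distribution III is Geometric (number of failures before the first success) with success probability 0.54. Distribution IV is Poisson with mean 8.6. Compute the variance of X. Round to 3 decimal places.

Per component, I: μ=0.470588, E[X²]=0.913495; II: μ=2.5, E[X²]=9.16667; III: μ=0.851852, E[X²]=2.30316; IV: μ=8.6, E[X²]=82.56.
E[X] = 0.22·0.470588 + 0.32·2.5 + 0.22·0.851852 + 0.24·8.6 = 3.15494.
E[X²] = 0.22·0.913495 + 0.32·9.16667 + 0.22·2.30316 + 0.24·82.56 = 23.4554.
Var(X) = E[X²] − (E[X])² = 23.4554 − 9.95363 = 13.5018.

13.502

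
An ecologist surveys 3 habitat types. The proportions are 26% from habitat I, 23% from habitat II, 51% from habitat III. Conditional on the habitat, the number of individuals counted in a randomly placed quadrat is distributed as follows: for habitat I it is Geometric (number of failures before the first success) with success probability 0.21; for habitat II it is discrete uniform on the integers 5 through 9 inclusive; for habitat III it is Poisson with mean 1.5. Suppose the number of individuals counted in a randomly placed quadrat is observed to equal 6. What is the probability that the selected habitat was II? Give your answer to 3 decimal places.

Likelihoods P(X=6 | ·): I: 0.0510484; II: 0.2; III: 0.00352999.
Posterior ∝ prior × likelihood. Numerator for II: 0.23·0.2 = 0.046.
Normalizing constant: 0.26·0.0510484 + 0.23·0.2 + 0.51·0.00352999 = 0.0610729.
P(II | observation) = 0.046 / 0.0610729 = 0.753199.

0.753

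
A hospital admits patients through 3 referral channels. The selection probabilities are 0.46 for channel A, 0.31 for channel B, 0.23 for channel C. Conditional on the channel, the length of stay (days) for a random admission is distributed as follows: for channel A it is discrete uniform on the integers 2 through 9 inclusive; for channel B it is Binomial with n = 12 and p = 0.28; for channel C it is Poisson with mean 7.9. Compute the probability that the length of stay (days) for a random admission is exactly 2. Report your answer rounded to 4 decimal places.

Conditional on each channel, P(X = 2): A: 0.125; B: 0.193725; C: 0.0115691.
By total probability, P(X = 2) = 0.46·0.125 + 0.31·0.193725 + 0.23·0.0115691 = 0.120216.

0.1202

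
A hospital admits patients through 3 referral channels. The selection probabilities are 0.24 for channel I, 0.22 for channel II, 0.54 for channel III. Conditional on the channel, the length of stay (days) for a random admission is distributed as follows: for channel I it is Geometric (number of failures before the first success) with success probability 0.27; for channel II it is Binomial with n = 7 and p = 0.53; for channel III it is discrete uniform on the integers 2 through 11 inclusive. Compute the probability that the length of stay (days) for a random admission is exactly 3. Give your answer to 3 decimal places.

0.135

Conditional on each channel, P(X = 3): I: 0.105035; II: 0.254265; III: 0.1.
By total probability, P(X = 3) = 0.24·0.105035 + 0.22·0.254265 + 0.54·0.1 = 0.135147.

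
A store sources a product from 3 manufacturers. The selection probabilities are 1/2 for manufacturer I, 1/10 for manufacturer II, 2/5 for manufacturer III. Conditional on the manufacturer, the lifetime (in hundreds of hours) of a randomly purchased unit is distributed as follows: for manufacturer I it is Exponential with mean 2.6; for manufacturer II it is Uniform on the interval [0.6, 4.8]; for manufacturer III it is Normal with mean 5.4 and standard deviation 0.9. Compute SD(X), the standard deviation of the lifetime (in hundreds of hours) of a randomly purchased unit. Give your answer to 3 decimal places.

2.390

Per component, I: μ=2.6, E[X²]=13.52; II: μ=2.7, E[X²]=8.76; III: μ=5.4, E[X²]=29.97.
E[X] = 0.5·2.6 + 0.1·2.7 + 0.4·5.4 = 3.73.
E[X²] = 0.5·13.52 + 0.1·8.76 + 0.4·29.97 = 19.624.
Var(X) = E[X²] − (E[X])² = 19.624 − 13.9129 = 5.7111.
SD(X) = √5.7111 = 2.38979.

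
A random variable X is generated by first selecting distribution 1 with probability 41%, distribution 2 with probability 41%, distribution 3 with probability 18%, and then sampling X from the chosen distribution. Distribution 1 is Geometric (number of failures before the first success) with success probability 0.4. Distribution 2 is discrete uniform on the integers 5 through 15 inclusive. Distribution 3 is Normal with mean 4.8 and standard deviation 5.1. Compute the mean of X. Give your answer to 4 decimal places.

Component means — 1: 1.5; 2: 10; 3: 4.8.
E[X] = 0.41·1.5 + 0.41·10 + 0.18·4.8 = 5.579.

5.5790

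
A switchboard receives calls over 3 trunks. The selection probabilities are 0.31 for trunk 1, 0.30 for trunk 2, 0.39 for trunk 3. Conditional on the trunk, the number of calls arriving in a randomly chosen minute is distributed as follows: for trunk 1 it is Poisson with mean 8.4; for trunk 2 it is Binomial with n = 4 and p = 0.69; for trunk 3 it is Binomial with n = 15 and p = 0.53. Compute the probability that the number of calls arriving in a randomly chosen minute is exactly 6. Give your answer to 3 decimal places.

0.082

Conditional on each trunk, P(X = 6): 1: 0.109716; 2: 0; 3: 0.124148.
By total probability, P(X = 6) = 0.31·0.109716 + 0.3·0 + 0.39·0.124148 = 0.0824297.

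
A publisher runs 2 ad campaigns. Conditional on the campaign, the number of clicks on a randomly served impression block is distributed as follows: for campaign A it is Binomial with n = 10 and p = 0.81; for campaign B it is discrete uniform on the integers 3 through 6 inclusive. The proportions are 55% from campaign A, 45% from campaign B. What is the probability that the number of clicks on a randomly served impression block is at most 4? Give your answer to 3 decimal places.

0.228

Conditional on each campaign, P(X ≤ 4): A: 0.00487573; B: 0.5.
By total probability, P(X ≤ 4) = 0.55·0.00487573 + 0.45·0.5 = 0.227682.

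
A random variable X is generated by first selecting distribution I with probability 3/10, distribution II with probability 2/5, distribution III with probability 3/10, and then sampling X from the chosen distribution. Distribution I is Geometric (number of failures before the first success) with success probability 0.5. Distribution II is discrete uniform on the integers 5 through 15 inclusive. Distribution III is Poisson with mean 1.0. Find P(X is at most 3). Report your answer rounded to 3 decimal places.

Conditional on each component, P(X ≤ 3): I: 0.9375; II: 0; III: 0.981012.
By total probability, P(X ≤ 3) = 0.3·0.9375 + 0.4·0 + 0.3·0.981012 = 0.575554.

0.576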